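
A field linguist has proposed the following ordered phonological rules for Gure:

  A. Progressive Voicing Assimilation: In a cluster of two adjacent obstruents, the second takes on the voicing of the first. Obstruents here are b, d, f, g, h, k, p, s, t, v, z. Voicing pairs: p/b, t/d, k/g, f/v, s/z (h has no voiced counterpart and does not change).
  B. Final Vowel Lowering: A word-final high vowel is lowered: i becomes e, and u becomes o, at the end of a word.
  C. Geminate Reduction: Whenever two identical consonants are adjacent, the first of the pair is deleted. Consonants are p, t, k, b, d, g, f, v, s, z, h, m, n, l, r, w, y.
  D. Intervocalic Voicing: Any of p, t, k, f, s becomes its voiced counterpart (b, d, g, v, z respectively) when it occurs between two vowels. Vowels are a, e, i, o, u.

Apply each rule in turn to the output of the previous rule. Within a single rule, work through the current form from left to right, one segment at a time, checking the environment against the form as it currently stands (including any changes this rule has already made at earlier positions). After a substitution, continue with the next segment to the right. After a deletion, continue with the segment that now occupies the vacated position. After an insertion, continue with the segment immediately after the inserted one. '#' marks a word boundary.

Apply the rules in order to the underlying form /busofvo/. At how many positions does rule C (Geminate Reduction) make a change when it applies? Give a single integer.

1

A Progressive Voicing Assimilation: [busofvo] → [busoffo]
B Final Vowel Lowering: no change — [busoffo]
C Geminate Reduction: [busoffo] → [busofo]
D Intervocalic Voicing: [busofo] → [buzovo]
Rule C changed 1 position(s).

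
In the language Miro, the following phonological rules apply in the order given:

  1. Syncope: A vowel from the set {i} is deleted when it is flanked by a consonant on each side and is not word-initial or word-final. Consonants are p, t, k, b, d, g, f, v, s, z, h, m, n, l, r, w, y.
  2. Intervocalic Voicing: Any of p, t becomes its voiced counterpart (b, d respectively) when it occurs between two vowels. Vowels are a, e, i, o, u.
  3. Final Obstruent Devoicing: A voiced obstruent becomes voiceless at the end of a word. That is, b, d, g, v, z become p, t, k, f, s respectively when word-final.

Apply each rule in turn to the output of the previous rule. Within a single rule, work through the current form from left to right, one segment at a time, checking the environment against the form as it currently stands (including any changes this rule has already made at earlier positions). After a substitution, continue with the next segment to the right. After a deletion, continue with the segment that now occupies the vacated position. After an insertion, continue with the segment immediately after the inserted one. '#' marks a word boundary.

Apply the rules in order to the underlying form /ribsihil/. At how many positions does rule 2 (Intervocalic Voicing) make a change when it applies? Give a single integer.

1 Syncope: [ribsihil] → [rbshl]
2 Intervocalic Voicing: no change — [rbshl]
3 Final Obstruent Devoicing: no change — [rbshl]
Rule 2 changed 0 position(s).

0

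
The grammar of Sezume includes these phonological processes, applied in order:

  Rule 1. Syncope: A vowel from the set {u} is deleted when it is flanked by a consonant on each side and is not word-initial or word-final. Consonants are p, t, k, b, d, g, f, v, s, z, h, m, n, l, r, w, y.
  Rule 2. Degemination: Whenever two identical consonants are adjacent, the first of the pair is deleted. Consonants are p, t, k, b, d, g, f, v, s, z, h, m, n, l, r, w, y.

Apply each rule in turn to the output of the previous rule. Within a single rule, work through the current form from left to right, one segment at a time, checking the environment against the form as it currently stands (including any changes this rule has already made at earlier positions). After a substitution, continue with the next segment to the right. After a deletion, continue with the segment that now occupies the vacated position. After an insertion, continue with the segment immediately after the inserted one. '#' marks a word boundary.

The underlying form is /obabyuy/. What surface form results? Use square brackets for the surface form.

Rule 1 Syncope: [obabyuy] → [obabyy]
Rule 2 Degemination: [obabyy] → [obaby]

[obaby]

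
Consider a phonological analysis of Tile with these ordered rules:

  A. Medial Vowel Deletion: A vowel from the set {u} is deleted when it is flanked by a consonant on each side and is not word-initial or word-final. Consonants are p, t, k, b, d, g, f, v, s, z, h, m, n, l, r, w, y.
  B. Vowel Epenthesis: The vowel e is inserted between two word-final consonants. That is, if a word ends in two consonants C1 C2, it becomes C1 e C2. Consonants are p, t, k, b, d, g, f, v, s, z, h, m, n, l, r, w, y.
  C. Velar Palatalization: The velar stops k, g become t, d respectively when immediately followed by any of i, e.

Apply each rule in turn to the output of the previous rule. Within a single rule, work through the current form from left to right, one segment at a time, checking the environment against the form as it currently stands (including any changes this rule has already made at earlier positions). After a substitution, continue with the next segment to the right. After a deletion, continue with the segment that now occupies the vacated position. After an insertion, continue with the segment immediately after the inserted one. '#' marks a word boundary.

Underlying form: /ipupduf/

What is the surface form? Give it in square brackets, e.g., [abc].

A Medial Vowel Deletion: [ipupduf] → [ippdf]
B Vowel Epenthesis: [ippdf] → [ippdef]
C Velar Palatalization: no change — [ippdef]

[ippdef]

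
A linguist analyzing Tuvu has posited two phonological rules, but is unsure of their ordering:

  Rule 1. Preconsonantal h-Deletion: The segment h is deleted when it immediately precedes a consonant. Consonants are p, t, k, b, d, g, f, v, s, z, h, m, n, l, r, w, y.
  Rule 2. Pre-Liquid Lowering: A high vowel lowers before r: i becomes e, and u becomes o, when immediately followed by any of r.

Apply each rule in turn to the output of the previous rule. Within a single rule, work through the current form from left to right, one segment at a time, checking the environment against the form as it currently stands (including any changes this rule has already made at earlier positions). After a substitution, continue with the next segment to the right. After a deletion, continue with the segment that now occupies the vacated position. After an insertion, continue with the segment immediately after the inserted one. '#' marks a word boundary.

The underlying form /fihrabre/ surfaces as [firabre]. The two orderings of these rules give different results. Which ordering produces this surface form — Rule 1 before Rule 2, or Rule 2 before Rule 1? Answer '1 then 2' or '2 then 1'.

2 then 1

Order 1 then 2:
  1 Preconsonantal h-Deletion: [fihrabre] → [firabre]
  2 Pre-Liquid Lowering: [firabre] → [ferabre]
  result: [ferabre]
Order 2 then 1:
  2 Pre-Liquid Lowering: no change — [fihrabre]
  1 Preconsonantal h-Deletion: [fihrabre] → [firabre]
  result: [firabre]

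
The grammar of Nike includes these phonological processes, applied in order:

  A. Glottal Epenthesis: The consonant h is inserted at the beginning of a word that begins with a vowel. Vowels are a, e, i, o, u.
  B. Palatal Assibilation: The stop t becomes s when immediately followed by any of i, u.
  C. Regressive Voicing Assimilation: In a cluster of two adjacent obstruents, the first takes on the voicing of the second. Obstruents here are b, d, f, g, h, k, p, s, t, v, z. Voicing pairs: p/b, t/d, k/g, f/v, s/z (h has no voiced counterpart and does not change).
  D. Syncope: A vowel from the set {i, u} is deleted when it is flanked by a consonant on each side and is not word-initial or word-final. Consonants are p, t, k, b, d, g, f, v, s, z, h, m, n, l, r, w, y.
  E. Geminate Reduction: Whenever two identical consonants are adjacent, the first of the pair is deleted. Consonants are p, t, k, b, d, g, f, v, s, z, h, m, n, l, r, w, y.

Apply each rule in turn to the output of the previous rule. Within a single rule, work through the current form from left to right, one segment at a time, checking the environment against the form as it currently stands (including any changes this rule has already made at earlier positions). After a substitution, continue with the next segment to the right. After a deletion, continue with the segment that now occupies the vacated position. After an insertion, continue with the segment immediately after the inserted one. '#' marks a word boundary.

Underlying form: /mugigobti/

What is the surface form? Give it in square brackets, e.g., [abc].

[mgopsi]

A Glottal Epenthesis: no change — [mugigobti]
B Palatal Assibilation: [mugigobti] → [mugigobsi]
C Regressive Voicing Assimilation: [mugigobsi] → [mugigopsi]
D Syncope: [mugigopsi] → [mggopsi]
E Geminate Reduction: [mggopsi] → [mgopsi]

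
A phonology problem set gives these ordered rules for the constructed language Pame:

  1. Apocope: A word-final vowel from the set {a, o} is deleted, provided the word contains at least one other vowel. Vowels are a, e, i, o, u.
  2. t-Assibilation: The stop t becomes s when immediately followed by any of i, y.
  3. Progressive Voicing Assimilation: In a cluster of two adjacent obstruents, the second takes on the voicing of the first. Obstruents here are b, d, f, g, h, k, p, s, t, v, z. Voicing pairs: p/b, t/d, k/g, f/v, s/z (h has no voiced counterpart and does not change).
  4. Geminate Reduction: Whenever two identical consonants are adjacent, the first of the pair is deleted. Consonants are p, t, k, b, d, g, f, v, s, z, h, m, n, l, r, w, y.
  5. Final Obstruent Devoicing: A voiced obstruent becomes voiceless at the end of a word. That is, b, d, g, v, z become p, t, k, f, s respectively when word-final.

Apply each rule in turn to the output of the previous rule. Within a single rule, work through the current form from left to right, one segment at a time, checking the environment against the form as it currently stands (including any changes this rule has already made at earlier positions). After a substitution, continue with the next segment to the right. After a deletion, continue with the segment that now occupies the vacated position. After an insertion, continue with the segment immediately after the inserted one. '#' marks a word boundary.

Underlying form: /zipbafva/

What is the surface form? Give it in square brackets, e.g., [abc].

1 Apocope: [zipbafva] → [zipbafv]
2 t-Assibilation: no change — [zipbafv]
3 Progressive Voicing Assimilation: [zipbafv] → [zippaff]
4 Geminate Reduction: [zippaff] → [zipaf]
5 Final Obstruent Devoicing: no change — [zipaf]

[zipaf]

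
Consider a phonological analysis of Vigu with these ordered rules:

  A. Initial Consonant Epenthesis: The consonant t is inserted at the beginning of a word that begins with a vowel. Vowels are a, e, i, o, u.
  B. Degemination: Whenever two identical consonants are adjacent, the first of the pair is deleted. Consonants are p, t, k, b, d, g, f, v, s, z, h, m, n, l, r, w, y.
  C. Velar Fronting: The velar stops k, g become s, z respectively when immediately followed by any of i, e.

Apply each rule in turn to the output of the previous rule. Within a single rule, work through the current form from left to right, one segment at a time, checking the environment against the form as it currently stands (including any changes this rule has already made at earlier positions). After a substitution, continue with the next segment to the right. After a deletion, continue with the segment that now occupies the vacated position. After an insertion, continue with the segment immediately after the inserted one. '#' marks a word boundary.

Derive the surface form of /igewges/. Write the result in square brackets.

[tizewzes]

A Initial Consonant Epenthesis: [igewges] → [tigewges]
B Degemination: no change — [tigewges]
C Velar Fronting: [tigewges] → [tizewzes]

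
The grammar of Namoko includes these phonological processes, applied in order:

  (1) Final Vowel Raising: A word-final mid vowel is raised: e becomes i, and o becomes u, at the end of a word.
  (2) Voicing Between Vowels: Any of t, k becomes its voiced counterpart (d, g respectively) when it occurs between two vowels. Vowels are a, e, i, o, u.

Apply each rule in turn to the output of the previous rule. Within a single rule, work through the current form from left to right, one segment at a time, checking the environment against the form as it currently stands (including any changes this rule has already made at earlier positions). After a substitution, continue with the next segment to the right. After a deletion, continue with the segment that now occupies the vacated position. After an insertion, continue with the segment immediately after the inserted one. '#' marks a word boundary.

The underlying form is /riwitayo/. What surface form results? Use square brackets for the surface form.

(1) Final Vowel Raising: [riwitayo] → [riwitayu]
(2) Voicing Between Vowels: [riwitayu] → [riwidayu]

[riwidayu]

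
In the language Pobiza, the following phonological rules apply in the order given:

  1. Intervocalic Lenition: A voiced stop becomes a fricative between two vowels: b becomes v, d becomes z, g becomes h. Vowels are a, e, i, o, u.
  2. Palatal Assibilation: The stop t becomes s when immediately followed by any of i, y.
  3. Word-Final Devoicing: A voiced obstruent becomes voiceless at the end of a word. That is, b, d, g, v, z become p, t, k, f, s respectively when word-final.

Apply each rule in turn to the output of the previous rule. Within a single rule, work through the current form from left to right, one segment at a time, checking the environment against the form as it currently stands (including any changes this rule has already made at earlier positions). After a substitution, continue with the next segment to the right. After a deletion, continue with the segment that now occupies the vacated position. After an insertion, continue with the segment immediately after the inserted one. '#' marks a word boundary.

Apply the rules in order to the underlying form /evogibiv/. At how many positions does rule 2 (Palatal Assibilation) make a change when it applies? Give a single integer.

1 Intervocalic Lenition: [evogibiv] → [evohiviv]
2 Palatal Assibilation: no change — [evohiviv]
3 Word-Final Devoicing: [evohiviv] → [evohivif]
Rule 2 changed 0 position(s).

0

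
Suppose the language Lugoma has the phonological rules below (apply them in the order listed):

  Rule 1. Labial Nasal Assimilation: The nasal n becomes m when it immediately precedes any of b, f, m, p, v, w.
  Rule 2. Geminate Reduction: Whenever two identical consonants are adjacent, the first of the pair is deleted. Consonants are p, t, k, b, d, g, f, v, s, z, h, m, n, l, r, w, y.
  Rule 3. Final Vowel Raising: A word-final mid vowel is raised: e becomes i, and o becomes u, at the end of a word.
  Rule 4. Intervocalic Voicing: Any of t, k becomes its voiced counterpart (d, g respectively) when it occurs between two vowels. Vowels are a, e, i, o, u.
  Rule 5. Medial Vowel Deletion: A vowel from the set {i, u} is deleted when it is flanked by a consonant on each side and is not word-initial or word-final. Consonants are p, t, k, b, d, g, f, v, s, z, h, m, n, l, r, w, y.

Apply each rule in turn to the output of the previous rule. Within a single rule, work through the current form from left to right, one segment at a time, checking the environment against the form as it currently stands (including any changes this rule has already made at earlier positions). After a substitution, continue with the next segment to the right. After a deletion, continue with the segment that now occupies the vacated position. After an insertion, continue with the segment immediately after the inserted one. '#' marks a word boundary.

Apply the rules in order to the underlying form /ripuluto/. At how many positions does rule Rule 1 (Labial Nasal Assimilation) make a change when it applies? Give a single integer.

Rule 1 Labial Nasal Assimilation: no change — [ripuluto]
Rule 2 Geminate Reduction: no change — [ripuluto]
Rule 3 Final Vowel Raising: [ripuluto] → [ripulutu]
Rule 4 Intervocalic Voicing: [ripulutu] → [ripuludu]
Rule 5 Medial Vowel Deletion: [ripuludu] → [rpldu]
Rule Rule 1 changed 0 position(s).

0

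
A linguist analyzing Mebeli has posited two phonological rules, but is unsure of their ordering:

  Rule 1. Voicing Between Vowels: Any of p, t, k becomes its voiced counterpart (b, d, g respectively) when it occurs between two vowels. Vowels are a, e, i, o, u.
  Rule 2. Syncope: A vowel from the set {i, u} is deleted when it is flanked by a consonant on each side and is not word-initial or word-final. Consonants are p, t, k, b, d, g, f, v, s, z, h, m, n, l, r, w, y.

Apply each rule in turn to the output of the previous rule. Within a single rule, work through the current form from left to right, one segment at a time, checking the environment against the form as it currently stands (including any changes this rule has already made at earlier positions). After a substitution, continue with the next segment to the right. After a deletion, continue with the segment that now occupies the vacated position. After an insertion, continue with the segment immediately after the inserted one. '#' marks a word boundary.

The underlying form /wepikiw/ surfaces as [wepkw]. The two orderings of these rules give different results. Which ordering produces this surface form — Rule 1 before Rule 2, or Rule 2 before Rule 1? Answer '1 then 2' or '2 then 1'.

Order 1 then 2:
  1 Voicing Between Vowels: [wepikiw] → [webigiw]
  2 Syncope: [webigiw] → [webgw]
  result: [webgw]
Order 2 then 1:
  2 Syncope: [wepikiw] → [wepkw]
  1 Voicing Between Vowels: no change — [wepkw]
  result: [wepkw]

2 then 1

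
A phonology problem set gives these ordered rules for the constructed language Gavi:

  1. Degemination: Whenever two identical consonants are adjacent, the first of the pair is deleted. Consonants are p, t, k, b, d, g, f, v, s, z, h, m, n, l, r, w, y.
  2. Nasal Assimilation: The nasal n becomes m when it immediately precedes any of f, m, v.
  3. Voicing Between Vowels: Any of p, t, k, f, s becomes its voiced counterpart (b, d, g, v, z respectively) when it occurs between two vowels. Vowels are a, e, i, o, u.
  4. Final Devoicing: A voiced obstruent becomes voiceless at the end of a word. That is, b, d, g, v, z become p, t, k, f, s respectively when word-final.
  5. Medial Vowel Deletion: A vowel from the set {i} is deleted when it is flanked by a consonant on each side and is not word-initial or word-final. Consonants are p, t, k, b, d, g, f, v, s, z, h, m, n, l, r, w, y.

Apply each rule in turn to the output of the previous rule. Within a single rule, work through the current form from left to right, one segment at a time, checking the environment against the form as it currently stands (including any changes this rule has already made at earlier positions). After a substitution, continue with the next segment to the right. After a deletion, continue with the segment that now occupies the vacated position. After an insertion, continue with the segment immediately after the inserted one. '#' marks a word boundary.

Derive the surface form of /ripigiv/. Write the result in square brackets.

1 Degemination: no change — [ripigiv]
2 Nasal Assimilation: no change — [ripigiv]
3 Voicing Between Vowels: [ripigiv] → [ribigiv]
4 Final Devoicing: [ribigiv] → [ribigif]
5 Medial Vowel Deletion: [ribigif] → [rbgf]

[rbgf]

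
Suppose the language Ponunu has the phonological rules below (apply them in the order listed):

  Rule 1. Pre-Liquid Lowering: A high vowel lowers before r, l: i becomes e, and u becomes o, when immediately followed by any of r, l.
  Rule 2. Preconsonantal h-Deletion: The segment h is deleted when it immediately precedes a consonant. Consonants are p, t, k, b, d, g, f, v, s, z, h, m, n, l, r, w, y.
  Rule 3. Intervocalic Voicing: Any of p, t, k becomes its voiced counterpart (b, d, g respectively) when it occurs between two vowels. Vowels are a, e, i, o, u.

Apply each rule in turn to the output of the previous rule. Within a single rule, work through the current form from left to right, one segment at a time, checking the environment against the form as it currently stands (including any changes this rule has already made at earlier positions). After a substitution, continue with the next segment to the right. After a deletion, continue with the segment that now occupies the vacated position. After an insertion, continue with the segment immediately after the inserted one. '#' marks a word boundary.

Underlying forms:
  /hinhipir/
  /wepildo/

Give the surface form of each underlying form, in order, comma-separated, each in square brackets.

/hinhipir/:
  Rule 1 Pre-Liquid Lowering: [hinhipir] → [hinhiper]
  Rule 2 Preconsonantal h-Deletion: no change — [hinhiper]
  Rule 3 Intervocalic Voicing: [hinhiper] → [hinhiber]
/wepildo/:
  Rule 1 Pre-Liquid Lowering: [wepildo] → [wepeldo]
  Rule 2 Preconsonantal h-Deletion: no change — [wepeldo]
  Rule 3 Intervocalic Voicing: [wepeldo] → [webeldo]

[hinhiber], [webeldo]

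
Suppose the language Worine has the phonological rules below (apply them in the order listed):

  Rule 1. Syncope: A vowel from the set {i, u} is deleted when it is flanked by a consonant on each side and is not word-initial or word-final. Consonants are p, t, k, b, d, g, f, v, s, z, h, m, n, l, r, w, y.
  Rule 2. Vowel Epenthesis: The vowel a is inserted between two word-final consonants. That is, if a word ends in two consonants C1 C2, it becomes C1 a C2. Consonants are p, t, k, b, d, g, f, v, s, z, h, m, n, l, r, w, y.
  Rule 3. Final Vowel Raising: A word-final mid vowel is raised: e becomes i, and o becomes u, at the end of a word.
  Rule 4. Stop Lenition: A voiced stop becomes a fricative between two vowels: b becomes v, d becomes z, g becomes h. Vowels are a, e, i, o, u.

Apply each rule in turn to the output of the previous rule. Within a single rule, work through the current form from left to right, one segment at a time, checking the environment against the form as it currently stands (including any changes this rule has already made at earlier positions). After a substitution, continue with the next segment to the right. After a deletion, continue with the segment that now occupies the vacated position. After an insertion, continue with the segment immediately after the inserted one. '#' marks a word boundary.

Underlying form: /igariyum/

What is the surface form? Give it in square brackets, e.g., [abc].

Rule 1 Syncope: [igariyum] → [igarym]
Rule 2 Vowel Epenthesis: [igarym] → [igaryam]
Rule 3 Final Vowel Raising: no change — [igaryam]
Rule 4 Stop Lenition: [igaryam] → [iharyam]

[iharyam]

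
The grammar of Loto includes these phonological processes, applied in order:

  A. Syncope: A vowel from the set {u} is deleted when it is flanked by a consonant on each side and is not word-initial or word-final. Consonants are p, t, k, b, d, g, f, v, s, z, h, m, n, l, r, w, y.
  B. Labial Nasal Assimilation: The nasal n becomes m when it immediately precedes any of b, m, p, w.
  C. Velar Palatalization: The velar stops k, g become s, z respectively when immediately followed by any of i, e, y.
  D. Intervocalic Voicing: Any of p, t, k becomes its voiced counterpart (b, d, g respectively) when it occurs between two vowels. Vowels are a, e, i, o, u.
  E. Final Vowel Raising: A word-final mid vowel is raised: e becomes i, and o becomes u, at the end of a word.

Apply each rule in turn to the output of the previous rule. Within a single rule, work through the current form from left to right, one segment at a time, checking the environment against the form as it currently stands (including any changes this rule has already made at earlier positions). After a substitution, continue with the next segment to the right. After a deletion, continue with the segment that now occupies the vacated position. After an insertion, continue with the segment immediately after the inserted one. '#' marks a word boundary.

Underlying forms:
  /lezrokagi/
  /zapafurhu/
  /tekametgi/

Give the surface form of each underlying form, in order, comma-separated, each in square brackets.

/lezrokagi/:
  A Syncope: no change — [lezrokagi]
  B Labial Nasal Assimilation: no change — [lezrokagi]
  C Velar Palatalization: [lezrokagi] → [lezrokazi]
  D Intervocalic Voicing: [lezrokazi] → [lezrogazi]
  E Final Vowel Raising: no change — [lezrogazi]
/zapafurhu/:
  A Syncope: [zapafurhu] → [zapafrhu]
  B Labial Nasal Assimilation: no change — [zapafrhu]
  C Velar Palatalization: no change — [zapafrhu]
  D Intervocalic Voicing: [zapafrhu] → [zabafrhu]
  E Final Vowel Raising: no change — [zabafrhu]
/tekametgi/:
  A Syncope: no change — [tekametgi]
  B Labial Nasal Assimilation: no change — [tekametgi]
  C Velar Palatalization: [tekametgi] → [tekametzi]
  D Intervocalic Voicing: [tekametzi] → [tegametzi]
  E Final Vowel Raising: no change — [tegametzi]

[lezrogazi], [zabafrhu], [tegametzi]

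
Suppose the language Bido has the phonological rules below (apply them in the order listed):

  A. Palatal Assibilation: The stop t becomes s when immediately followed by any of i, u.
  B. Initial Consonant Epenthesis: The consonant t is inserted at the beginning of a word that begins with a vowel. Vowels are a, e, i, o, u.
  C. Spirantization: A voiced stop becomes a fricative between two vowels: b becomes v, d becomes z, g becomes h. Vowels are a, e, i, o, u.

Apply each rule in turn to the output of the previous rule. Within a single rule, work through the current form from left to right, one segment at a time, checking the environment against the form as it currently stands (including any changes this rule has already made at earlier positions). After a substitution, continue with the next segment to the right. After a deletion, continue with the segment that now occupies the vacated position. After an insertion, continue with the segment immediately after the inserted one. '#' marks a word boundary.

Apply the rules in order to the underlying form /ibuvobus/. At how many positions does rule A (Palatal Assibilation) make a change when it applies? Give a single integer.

A Palatal Assibilation: no change — [ibuvobus]
B Initial Consonant Epenthesis: [ibuvobus] → [tibuvobus]
C Spirantization: [tibuvobus] → [tivuvovus]
Rule A changed 0 position(s).

0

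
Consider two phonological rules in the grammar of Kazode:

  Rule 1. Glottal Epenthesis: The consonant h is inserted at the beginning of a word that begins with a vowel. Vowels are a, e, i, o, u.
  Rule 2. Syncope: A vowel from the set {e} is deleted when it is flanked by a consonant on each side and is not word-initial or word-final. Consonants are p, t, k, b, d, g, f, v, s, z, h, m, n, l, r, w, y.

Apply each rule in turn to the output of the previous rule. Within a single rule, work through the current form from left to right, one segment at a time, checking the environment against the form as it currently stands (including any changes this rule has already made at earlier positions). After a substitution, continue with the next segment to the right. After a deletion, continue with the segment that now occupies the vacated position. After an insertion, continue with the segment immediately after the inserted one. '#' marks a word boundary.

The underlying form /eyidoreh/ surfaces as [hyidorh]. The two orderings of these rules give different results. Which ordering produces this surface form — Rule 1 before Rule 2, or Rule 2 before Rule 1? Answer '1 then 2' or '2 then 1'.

Order 1 then 2:
  1 Glottal Epenthesis: [eyidoreh] → [heyidoreh]
  2 Syncope: [heyidoreh] → [hyidorh]
  result: [hyidorh]
Order 2 then 1:
  2 Syncope: [eyidoreh] → [eyidorh]
  1 Glottal Epenthesis: [eyidorh] → [heyidorh]
  result: [heyidorh]

1 then 2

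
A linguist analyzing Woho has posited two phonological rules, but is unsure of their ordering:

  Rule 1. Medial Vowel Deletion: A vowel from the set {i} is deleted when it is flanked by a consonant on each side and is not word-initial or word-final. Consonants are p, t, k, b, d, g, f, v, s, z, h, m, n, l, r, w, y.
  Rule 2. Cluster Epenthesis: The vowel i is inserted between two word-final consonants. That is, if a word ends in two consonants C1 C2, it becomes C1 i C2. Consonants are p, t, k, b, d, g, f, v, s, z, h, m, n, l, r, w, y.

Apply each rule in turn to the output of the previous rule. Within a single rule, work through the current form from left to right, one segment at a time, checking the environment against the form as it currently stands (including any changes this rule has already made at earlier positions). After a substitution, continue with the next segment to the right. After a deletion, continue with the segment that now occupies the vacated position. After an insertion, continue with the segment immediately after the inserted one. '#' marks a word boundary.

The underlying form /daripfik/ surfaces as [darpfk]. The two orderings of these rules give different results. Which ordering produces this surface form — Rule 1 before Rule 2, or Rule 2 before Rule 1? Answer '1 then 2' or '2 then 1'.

Order 1 then 2:
  1 Medial Vowel Deletion: [daripfik] → [darpfk]
  2 Cluster Epenthesis: [darpfk] → [darpfik]
  result: [darpfik]
Order 2 then 1:
  2 Cluster Epenthesis: no change — [daripfik]
  1 Medial Vowel Deletion: [daripfik] → [darpfk]
  result: [darpfk]

2 then 1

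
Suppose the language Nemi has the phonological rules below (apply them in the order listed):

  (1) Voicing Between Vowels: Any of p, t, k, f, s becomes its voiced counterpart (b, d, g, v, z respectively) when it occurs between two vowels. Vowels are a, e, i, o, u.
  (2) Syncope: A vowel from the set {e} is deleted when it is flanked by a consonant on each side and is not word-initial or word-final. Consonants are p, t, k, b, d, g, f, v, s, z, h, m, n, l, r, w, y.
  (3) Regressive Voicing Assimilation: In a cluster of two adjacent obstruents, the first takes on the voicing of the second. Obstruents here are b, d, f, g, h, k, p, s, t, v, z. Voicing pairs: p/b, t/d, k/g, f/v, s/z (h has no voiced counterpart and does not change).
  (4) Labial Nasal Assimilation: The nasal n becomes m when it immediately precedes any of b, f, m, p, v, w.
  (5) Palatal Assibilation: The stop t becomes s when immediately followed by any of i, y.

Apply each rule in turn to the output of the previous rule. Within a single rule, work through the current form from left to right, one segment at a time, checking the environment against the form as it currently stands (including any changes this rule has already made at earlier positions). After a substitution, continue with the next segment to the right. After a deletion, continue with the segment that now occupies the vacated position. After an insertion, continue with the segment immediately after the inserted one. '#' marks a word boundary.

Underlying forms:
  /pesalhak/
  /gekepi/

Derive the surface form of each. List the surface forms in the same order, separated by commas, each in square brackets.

[bzalhak], [ggbi]

/pesalhak/:
  (1) Voicing Between Vowels: [pesalhak] → [pezalhak]
  (2) Syncope: [pezalhak] → [pzalhak]
  (3) Regressive Voicing Assimilation: [pzalhak] → [bzalhak]
  (4) Labial Nasal Assimilation: no change — [bzalhak]
  (5) Palatal Assibilation: no change — [bzalhak]
/gekepi/:
  (1) Voicing Between Vowels: [gekepi] → [gegebi]
  (2) Syncope: [gegebi] → [ggbi]
  (3) Regressive Voicing Assimilation: no change — [ggbi]
  (4) Labial Nasal Assimilation: no change — [ggbi]
  (5) Palatal Assibilation: no change — [ggbi]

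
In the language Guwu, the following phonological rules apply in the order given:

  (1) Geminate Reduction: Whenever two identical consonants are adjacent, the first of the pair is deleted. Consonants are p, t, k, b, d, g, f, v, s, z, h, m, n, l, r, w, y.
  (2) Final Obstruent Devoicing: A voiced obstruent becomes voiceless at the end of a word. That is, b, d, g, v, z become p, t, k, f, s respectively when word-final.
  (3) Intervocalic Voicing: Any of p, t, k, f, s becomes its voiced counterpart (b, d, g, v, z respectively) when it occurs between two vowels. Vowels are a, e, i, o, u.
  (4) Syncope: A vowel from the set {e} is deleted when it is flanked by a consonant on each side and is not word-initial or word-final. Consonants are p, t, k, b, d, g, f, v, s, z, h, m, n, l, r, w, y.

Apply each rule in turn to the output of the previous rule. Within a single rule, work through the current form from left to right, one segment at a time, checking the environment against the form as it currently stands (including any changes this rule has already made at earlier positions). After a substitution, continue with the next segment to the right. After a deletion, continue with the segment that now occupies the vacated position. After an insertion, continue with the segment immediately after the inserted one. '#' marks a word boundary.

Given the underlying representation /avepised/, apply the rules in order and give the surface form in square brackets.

(1) Geminate Reduction: no change — [avepised]
(2) Final Obstruent Devoicing: [avepised] → [avepiset]
(3) Intervocalic Voicing: [avepiset] → [avebizet]
(4) Syncope: [avebizet] → [avbizt]

[avbizt]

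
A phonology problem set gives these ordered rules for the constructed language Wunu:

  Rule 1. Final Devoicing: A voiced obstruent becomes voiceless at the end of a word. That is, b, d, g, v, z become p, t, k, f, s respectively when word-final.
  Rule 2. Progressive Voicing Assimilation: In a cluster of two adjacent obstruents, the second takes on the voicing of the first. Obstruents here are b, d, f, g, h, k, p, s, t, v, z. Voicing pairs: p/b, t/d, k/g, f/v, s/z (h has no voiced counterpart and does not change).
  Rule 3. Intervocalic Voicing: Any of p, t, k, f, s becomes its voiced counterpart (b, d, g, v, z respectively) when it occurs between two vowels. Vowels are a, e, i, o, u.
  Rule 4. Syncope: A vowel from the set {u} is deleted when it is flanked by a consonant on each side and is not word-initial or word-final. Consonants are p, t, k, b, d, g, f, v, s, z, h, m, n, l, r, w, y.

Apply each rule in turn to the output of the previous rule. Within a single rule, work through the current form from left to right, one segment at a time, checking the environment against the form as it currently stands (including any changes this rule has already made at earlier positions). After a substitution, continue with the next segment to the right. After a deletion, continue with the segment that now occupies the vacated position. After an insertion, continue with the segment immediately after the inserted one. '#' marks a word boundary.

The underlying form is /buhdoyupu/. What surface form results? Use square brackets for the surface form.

[bhtoybu]

Rule 1 Final Devoicing: no change — [buhdoyupu]
Rule 2 Progressive Voicing Assimilation: [buhdoyupu] → [buhtoyupu]
Rule 3 Intervocalic Voicing: [buhtoyupu] → [buhtoyubu]
Rule 4 Syncope: [buhtoyubu] → [bhtoybu]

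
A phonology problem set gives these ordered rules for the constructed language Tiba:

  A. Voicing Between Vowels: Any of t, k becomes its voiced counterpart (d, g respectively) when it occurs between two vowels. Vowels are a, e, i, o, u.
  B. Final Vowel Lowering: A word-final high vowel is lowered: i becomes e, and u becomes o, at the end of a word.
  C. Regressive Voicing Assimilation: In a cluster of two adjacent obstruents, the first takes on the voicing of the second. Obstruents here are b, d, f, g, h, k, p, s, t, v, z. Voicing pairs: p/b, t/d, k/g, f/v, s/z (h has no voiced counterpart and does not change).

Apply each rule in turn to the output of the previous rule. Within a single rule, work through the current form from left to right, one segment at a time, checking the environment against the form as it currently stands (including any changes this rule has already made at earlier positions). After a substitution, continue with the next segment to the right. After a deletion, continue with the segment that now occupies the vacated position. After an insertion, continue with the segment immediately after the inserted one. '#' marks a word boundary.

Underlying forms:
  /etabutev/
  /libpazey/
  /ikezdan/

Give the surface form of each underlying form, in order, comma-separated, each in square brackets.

[edabudev], [lippazey], [igezdan]

/etabutev/:
  A Voicing Between Vowels: [etabutev] → [edabudev]
  B Final Vowel Lowering: no change — [edabudev]
  C Regressive Voicing Assimilation: no change — [edabudev]
/libpazey/:
  A Voicing Between Vowels: no change — [libpazey]
  B Final Vowel Lowering: no change — [libpazey]
  C Regressive Voicing Assimilation: [libpazey] → [lippazey]
/ikezdan/:
  A Voicing Between Vowels: [ikezdan] → [igezdan]
  B Final Vowel Lowering: no change — [igezdan]
  C Regressive Voicing Assimilation: no change — [igezdan]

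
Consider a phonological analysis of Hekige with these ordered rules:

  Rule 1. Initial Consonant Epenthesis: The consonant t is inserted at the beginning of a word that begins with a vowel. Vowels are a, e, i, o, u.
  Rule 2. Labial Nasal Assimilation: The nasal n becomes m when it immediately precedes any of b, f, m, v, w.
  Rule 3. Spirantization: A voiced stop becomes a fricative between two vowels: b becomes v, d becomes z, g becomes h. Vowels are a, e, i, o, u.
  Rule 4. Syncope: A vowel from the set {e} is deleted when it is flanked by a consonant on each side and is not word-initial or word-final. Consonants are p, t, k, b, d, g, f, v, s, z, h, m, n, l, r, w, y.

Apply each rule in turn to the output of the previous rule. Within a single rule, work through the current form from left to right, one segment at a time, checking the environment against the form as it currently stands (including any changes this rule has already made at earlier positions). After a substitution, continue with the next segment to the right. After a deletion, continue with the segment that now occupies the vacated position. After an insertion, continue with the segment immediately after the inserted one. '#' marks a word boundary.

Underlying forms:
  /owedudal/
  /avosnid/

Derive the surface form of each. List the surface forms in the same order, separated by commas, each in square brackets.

/owedudal/:
  Rule 1 Initial Consonant Epenthesis: [owedudal] → [towedudal]
  Rule 2 Labial Nasal Assimilation: no change — [towedudal]
  Rule 3 Spirantization: [towedudal] → [towezuzal]
  Rule 4 Syncope: [towezuzal] → [towzuzal]
/avosnid/:
  Rule 1 Initial Consonant Epenthesis: [avosnid] → [tavosnid]
  Rule 2 Labial Nasal Assimilation: no change — [tavosnid]
  Rule 3 Spirantization: no change — [tavosnid]
  Rule 4 Syncope: no change — [tavosnid]

[towzuzal], [tavosnid]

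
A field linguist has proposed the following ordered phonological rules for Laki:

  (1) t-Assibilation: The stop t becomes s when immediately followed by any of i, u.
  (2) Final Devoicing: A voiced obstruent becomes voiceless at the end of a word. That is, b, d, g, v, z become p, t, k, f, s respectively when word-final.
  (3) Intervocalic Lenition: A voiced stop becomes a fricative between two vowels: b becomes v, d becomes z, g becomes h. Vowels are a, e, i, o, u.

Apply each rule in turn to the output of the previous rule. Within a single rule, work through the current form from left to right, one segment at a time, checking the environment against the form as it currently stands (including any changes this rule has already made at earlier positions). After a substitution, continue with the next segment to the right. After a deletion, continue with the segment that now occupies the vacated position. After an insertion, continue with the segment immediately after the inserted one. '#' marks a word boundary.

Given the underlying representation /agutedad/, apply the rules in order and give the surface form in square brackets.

(1) t-Assibilation: no change — [agutedad]
(2) Final Devoicing: [agutedad] → [agutedat]
(3) Intervocalic Lenition: [agutedat] → [ahutezat]

[ahutezat]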